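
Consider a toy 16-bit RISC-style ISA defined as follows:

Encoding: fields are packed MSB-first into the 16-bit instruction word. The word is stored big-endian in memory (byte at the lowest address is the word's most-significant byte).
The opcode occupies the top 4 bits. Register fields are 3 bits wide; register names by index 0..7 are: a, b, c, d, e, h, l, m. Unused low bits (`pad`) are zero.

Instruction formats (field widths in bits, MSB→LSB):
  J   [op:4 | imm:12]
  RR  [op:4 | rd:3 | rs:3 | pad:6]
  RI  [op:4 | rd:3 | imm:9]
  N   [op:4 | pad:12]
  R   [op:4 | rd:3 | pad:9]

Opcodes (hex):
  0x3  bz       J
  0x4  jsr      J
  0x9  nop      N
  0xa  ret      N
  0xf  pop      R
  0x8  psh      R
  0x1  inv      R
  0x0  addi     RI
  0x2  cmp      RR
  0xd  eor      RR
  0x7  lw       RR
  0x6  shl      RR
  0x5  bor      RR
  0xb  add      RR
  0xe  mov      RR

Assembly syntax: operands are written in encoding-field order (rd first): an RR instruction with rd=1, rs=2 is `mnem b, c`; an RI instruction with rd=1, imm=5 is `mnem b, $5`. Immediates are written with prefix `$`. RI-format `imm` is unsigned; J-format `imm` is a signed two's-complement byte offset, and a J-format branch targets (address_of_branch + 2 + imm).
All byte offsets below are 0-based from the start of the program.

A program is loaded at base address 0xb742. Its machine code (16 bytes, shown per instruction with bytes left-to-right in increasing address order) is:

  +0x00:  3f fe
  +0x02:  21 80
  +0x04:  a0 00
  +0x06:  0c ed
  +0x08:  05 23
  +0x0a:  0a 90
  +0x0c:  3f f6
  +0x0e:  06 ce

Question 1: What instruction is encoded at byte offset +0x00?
bz $-2

[00] 3f fe → 0x3ffe
  top 4b → 0x3 → bz [J]
  [11:0] imm=4094 (s12→-2) = $-2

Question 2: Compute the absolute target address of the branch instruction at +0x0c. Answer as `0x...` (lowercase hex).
0xb746

off 0x0c: read 3f f6 as big → 0x3ff6
  op=0x3ff6>>12=0x3 ⇒ bz (J)
  imm@[11:0]=0xff6 (s12→-10) ⇒ $-10
  target = base 0xb742 + off 0x0c + 2 + imm -10 = 0xb746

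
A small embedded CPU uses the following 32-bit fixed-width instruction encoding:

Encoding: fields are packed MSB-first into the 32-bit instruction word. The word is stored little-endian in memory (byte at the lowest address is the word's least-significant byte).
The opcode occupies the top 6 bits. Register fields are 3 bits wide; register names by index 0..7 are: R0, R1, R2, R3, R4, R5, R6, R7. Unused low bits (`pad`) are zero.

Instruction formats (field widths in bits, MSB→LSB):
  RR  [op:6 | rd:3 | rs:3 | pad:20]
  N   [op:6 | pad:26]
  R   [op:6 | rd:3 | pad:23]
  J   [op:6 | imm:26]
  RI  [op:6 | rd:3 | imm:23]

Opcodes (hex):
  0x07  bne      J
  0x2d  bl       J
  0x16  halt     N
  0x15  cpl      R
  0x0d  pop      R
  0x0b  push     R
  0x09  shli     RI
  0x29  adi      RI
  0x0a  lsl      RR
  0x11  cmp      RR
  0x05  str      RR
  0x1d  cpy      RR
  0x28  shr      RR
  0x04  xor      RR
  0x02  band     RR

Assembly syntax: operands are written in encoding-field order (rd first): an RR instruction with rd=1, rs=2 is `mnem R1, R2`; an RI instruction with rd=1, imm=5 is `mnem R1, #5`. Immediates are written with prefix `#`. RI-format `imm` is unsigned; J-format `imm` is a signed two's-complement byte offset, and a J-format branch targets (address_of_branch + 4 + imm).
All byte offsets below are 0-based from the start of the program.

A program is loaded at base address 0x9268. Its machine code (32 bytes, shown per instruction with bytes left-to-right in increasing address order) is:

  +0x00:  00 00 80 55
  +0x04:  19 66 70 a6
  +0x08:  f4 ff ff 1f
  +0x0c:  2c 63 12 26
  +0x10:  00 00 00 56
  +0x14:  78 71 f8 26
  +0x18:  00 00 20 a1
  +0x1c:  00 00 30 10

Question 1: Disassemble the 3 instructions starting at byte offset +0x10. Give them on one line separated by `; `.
cpl R4; shli R5, #7893368; shr R2, R2

off 0x10: read 00 00 00 56 as little → 0x56000000
  top 6b → 0x15 → cpl [R]
  rd@[25:23]=0x4 ⇒ R4
off 0x14: read 78 71 f8 26 as little → 0x26f87178
  top 6b → 0x9 → shli [RI]
  rd@[25:23]=0x5 ⇒ R5
  imm@[22:0]=0x787178 ⇒ #7893368
off 0x18: read 00 00 20 a1 as little → 0xa1200000
  top 6b → 0x28 → shr [RR]
  rd@[25:23]=0x2 ⇒ R2
  rs@[22:20]=0x2 ⇒ R2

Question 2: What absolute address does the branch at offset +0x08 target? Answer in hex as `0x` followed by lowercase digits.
@+08  little-endian(f4 ff ff 1f) = 0x1ffffff4
  opcode bits[31:26]=0x7: bne/J
  [25:0] imm=67108852 (s26→-12) = #-12
  target = base 0x9268 + off 0x08 + 4 + imm -12 = 0x9268

0x9268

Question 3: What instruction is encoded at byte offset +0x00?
cpl R3

[00] 00 00 80 55 → 0x55800000
  opcode bits[31:26]=0x15: cpl/R
  rd@[25:23]=0x3 ⇒ R3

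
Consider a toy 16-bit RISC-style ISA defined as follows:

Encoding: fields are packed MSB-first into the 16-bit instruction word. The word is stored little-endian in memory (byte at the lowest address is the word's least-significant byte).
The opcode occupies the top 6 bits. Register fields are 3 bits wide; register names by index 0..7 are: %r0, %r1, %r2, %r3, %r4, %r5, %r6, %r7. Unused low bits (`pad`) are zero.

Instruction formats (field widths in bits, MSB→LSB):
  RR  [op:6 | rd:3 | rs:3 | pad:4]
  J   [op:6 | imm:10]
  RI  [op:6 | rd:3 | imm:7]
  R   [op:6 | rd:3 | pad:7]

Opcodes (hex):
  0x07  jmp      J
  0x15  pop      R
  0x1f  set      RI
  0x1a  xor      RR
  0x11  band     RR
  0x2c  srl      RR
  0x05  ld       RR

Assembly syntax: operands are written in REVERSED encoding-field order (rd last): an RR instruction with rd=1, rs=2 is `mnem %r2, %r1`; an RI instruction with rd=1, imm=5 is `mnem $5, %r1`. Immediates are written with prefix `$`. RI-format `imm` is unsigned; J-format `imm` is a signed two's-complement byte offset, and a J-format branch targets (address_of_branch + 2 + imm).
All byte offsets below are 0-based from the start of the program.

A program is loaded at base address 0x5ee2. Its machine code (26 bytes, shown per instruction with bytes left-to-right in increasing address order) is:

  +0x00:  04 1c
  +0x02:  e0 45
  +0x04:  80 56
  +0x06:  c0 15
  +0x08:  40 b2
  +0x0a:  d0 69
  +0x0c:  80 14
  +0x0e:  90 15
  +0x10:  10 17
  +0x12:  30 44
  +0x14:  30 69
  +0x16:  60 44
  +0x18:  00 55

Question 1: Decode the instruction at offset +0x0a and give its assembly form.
@+0a  little-endian(d0 69) = 0x69d0
  opcode bits[15:10]=0x1a: xor/RR
  rd@[9:7]=0x3 ⇒ %r3
  rs@[6:4]=0x5 ⇒ %r5

xor %r5, %r3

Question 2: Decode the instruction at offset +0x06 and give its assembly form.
ld %r4, %r3

+0x06: c0 15 ⇒ word 0x15c0 (little)
  top 6b → 0x5 → ld [RR]
  [9:7] rd=3 = %r3
  [6:4] rs=4 = %r4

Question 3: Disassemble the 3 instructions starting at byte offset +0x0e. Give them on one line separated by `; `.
ld %r1, %r3; ld %r1, %r6; band %r3, %r0

@+0e  little-endian(90 15) = 0x1590
  top 6b → 0x5 → ld [RR]
  rd: (w>>7)&0x7=0x3 → %r3
  rs: (w>>4)&0x7=0x1 → %r1
@+10  little-endian(10 17) = 0x1710
  top 6b → 0x5 → ld [RR]
  rd: (w>>7)&0x7=0x6 → %r6
  rs: (w>>4)&0x7=0x1 → %r1
@+12  little-endian(30 44) = 0x4430
  top 6b → 0x11 → band [RR]
  rd: (w>>7)&0x7=0x0 → %r0
  rs: (w>>4)&0x7=0x3 → %r3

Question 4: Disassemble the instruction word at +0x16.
band %r6, %r0

off 0x16: read 60 44 as little → 0x4460
  top 6b → 0x11 → band [RR]
  rd: (w>>7)&0x7=0x0 → %r0
  rs: (w>>4)&0x7=0x6 → %r6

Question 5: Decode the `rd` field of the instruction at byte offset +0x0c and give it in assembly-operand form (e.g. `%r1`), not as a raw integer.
%r1

+0x0c: 80 14 ⇒ word 0x1480 (little)
  op=0x1480>>10=0x5 ⇒ ld (RR)
  rd: (w>>7)&0x7=0x1 → %r1
  rs: (w>>4)&0x7=0x0 → %r0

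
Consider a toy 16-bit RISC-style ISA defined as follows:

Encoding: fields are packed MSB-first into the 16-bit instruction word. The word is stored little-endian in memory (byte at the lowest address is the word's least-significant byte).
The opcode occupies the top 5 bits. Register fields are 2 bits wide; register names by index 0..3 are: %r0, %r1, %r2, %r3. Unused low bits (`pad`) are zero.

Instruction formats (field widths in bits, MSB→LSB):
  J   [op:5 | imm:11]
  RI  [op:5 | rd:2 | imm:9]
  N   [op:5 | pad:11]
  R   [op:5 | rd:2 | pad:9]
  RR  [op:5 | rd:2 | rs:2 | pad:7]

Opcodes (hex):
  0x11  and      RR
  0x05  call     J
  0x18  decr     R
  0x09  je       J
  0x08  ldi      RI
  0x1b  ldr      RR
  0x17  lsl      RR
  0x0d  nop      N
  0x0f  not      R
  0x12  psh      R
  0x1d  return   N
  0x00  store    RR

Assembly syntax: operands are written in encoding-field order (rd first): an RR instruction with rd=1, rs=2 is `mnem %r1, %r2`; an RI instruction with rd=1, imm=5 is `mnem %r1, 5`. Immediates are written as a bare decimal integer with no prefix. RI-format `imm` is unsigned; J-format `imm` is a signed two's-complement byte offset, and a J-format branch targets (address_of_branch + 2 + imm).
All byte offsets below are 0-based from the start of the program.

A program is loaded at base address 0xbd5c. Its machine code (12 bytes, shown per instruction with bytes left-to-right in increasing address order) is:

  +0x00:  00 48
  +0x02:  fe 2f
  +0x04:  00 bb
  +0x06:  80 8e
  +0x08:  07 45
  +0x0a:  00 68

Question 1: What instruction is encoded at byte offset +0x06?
and %r3, %r1

[06] 80 8e → 0x8e80
  opcode bits[15:11]=0x11: and/RR
  [10:9] rd=3 = %r3
  [8:7] rs=1 = %r1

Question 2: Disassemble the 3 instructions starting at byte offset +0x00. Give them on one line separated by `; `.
je 0; call -2; lsl %r1, %r2

off 0x00: read 00 48 as little → 0x4800
  opcode bits[15:11]=0x9: je/J
  imm: (w>>0)&0x7ff=0x0 → 0
off 0x02: read fe 2f as little → 0x2ffe
  opcode bits[15:11]=0x5: call/J
  imm: (w>>0)&0x7ff=0x7fe (s11→-2) → -2
off 0x04: read 00 bb as little → 0xbb00
  opcode bits[15:11]=0x17: lsl/RR
  rd: (w>>9)&0x3=0x1 → %r1
  rs: (w>>7)&0x3=0x2 → %r2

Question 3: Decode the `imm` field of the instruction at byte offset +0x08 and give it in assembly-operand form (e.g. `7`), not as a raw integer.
263

off 0x08: read 07 45 as little → 0x4507
  opcode bits[15:11]=0x8: ldi/RI
  rd@[10:9]=0x2 ⇒ %r2
  imm@[8:0]=0x107 ⇒ 263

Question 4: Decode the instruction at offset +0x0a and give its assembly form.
off 0x0a: read 00 68 as little → 0x6800
  op=0x6800>>11=0xd ⇒ nop (N)

nop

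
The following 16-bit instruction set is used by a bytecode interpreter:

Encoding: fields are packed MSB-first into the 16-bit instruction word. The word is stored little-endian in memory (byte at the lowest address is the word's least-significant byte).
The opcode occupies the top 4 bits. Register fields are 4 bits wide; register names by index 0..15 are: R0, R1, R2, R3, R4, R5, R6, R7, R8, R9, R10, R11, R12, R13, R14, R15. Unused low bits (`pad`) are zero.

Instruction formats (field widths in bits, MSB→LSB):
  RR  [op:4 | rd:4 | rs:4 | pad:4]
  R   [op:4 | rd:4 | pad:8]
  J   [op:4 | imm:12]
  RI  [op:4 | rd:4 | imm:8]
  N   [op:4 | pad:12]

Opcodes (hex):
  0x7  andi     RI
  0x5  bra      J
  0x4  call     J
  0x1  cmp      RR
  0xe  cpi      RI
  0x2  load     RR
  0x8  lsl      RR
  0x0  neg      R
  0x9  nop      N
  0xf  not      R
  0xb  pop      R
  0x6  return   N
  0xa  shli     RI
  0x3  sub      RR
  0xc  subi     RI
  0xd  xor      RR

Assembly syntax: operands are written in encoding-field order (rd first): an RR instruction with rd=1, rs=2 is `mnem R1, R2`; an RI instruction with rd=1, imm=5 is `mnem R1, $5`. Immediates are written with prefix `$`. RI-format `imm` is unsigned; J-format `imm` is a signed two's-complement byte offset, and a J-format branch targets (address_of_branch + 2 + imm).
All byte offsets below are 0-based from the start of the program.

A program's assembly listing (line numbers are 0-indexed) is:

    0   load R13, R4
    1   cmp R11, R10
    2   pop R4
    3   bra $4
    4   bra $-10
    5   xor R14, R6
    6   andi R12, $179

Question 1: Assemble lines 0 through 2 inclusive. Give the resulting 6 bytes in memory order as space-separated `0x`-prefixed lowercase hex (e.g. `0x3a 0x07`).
L0: load op=0x2:4|rd=13:4|rs=4:4|pad=0:4 ⇒ 0x2d40 ⇒ little 40 2d
L1: cmp op=0x1:4|rd=11:4|rs=10:4|pad=0:4 ⇒ 0x1ba0 ⇒ little a0 1b
L2: pop op=0xb:4|rd=4:4|pad=0:8 ⇒ 0xb400 ⇒ little 00 b4

0x40 0x2d 0xa0 0x1b 0x00 0xb4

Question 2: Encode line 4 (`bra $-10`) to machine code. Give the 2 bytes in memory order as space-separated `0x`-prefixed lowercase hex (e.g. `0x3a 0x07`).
line 4 (bra): pack op=0x5:4|imm=-10:12 = 0x5ff6; little→ f6 5f

0xf6 0x5f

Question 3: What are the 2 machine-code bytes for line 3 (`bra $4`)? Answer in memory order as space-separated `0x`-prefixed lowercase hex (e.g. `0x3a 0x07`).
0x04 0x50

line 3 (bra): pack op=0x5:4|imm=4:12 = 0x5004; little→ 04 50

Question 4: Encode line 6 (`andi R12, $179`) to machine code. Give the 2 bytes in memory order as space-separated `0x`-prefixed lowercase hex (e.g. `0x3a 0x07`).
L6: andi op=0x7:4|rd=12:4|imm=179:8 ⇒ 0x7cb3 ⇒ little b3 7c

0xb3 0x7c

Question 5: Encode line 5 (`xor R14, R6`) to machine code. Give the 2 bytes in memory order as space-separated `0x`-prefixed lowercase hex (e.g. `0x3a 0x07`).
0x60 0xde

line 5 (xor): pack op=0xd:4|rd=14:4|rs=6:4|pad=0:4 = 0xde60; little→ 60 de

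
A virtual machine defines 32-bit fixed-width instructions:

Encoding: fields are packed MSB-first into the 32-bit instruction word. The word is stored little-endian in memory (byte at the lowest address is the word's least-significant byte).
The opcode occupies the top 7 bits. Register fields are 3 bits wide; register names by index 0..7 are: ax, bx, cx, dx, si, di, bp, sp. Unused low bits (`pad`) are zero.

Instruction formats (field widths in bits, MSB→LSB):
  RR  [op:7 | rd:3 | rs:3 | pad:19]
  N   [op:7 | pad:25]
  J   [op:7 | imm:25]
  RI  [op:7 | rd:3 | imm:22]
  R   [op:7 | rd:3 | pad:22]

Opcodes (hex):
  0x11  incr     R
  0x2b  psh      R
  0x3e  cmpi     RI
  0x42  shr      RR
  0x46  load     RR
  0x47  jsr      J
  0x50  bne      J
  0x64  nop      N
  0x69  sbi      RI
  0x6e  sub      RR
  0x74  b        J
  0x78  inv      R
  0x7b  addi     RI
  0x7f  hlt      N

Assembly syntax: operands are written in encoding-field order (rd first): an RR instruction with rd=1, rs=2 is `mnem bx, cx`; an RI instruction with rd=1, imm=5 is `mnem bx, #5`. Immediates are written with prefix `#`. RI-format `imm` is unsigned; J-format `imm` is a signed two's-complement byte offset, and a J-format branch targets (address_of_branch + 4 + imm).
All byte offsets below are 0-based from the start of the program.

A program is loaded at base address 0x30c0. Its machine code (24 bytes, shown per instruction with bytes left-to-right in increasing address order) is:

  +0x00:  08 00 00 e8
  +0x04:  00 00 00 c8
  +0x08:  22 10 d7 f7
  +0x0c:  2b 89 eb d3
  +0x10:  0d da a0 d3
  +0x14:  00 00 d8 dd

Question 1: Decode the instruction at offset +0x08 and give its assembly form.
addi sp, #1511458

@+08  little-endian(22 10 d7 f7) = 0xf7d71022
  op=0xf7d71022>>25=0x7b ⇒ addi (RI)
  rd: (w>>22)&0x7=0x7 → sp
  imm: (w>>0)&0x3fffff=0x171022 → #1511458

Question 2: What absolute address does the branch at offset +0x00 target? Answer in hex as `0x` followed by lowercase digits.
[00] 08 00 00 e8 → 0xe8000008
  opcode bits[31:25]=0x74: b/J
  imm@[24:0]=0x8 ⇒ #8
  target = base 0x30c0 + off 0x00 + 4 + imm 8 = 0x30cc

0x30cc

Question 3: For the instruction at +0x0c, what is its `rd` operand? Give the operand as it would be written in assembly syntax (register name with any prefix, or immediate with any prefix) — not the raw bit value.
[0c] 2b 89 eb d3 → 0xd3eb892b
  opcode bits[31:25]=0x69: sbi/RI
  [24:22] rd=7 = sp
  [21:0] imm=2853163 = #2853163

sp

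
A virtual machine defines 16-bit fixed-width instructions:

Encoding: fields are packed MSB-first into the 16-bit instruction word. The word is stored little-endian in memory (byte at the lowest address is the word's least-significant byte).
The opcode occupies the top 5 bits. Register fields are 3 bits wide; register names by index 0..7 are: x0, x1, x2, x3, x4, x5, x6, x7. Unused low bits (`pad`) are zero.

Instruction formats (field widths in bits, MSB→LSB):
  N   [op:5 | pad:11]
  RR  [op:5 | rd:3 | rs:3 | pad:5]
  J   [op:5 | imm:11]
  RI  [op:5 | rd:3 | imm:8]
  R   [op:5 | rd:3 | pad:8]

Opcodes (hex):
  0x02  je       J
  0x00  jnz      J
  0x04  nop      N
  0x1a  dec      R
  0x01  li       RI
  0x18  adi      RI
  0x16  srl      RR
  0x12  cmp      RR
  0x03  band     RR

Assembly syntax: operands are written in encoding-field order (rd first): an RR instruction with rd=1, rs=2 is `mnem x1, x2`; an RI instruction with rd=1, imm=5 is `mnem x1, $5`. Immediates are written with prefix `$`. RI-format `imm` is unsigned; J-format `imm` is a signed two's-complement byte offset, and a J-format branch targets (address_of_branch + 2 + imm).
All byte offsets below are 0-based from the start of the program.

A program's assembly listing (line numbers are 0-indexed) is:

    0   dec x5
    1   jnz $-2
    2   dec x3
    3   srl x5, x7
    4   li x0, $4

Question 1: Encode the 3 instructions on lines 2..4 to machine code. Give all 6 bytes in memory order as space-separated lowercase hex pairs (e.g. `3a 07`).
00 d3 e0 b5 04 08

L2: dec op=0x1a:5|rd=3:3|pad=0:8 ⇒ 0xd300 ⇒ little 00 d3
L3: srl op=0x16:5|rd=5:3|rs=7:3|pad=0:5 ⇒ 0xb5e0 ⇒ little e0 b5
L4: li op=0x1:5|rd=0:3|imm=4:8 ⇒ 0x0804 ⇒ little 04 08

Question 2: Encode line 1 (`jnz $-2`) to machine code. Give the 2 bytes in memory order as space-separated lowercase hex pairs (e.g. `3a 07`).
fe 07

line 1 (jnz): pack op=0x0:5|imm=-2:11 = 0x07fe; little→ fe 07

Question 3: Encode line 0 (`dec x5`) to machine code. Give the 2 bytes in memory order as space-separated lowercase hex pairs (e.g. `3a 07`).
line 0 (dec): pack op=0x1a:5|rd=5:3|pad=0:8 = 0xd500; little→ 00 d5

00 d5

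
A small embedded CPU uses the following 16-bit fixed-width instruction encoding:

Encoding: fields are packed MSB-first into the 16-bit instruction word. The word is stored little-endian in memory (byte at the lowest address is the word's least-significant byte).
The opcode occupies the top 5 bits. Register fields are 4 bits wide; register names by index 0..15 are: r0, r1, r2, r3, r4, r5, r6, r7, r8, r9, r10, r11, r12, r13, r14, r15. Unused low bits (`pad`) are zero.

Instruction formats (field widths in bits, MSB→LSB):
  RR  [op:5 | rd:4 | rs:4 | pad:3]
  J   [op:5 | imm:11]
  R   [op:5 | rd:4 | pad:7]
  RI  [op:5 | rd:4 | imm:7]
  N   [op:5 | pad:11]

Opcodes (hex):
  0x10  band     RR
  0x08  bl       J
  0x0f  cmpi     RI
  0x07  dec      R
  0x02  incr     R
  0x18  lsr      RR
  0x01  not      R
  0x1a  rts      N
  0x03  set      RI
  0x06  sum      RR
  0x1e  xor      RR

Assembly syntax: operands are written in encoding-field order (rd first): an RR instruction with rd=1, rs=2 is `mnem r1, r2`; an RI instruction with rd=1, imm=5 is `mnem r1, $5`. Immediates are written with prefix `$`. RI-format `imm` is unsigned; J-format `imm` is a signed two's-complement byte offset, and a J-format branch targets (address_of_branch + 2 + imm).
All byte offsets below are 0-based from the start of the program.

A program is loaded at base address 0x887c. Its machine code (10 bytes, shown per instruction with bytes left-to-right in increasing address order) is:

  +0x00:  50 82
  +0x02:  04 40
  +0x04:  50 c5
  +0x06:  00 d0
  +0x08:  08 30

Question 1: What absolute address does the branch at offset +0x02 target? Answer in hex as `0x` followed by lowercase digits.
0x8884

off 0x02: read 04 40 as little → 0x4004
  top 5b → 0x8 → bl [J]
  [10:0] imm=4 = $4
  target = base 0x887c + off 0x02 + 2 + imm 4 = 0x8884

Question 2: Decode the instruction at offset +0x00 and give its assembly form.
off 0x00: read 50 82 as little → 0x8250
  opcode bits[15:11]=0x10: band/RR
  [10:7] rd=4 = r4
  [6:3] rs=10 = r10

band r4, r10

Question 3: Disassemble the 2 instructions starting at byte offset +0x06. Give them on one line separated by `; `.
rts; sum r0, r1

off 0x06: read 00 d0 as little → 0xd000
  opcode bits[15:11]=0x1a: rts/N
off 0x08: read 08 30 as little → 0x3008
  opcode bits[15:11]=0x6: sum/RR
  [10:7] rd=0 = r0
  [6:3] rs=1 = r1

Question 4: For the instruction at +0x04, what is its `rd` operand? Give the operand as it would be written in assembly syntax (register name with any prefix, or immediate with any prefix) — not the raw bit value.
+0x04: 50 c5 ⇒ word 0xc550 (little)
  opcode bits[15:11]=0x18: lsr/RR
  rd@[10:7]=0xa ⇒ r10
  rs@[6:3]=0xa ⇒ r10

r10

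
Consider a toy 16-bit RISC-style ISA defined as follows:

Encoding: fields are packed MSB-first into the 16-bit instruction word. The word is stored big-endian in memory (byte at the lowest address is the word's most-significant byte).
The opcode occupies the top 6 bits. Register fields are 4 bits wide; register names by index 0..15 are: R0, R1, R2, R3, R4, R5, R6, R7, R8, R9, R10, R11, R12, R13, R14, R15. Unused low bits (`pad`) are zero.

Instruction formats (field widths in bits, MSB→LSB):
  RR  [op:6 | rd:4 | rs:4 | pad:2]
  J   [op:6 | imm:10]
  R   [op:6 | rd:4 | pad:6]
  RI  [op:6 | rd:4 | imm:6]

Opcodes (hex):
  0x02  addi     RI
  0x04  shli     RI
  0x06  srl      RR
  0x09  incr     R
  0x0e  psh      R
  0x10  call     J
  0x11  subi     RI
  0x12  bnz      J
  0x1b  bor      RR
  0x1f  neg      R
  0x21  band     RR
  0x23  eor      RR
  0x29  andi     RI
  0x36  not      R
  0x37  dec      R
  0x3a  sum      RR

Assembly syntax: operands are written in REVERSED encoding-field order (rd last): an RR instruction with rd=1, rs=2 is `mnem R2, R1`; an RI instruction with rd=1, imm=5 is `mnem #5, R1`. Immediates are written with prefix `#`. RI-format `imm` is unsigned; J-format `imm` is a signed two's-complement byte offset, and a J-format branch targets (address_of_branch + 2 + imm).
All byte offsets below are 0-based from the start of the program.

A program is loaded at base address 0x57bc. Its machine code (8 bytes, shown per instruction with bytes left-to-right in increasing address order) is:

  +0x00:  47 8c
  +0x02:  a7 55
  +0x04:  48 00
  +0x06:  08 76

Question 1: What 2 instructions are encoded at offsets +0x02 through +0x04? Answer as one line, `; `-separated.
andi #21, R13; bnz #0

off 0x02: read a7 55 as big → 0xa755
  top 6b → 0x29 → andi [RI]
  rd@[9:6]=0xd ⇒ R13
  imm@[5:0]=0x15 ⇒ #21
off 0x04: read 48 00 as big → 0x4800
  top 6b → 0x12 → bnz [J]
  imm@[9:0]=0x0 ⇒ #0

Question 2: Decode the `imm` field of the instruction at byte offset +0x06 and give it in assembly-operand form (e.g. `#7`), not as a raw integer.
#54

off 0x06: read 08 76 as big → 0x0876
  op=0x0876>>10=0x2 ⇒ addi (RI)
  [9:6] rd=1 = R1
  [5:0] imm=54 = #54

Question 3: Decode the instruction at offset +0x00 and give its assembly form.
subi #12, R14

+0x00: 47 8c ⇒ word 0x478c (big)
  top 6b → 0x11 → subi [RI]
  [9:6] rd=14 = R14
  [5:0] imm=12 = #12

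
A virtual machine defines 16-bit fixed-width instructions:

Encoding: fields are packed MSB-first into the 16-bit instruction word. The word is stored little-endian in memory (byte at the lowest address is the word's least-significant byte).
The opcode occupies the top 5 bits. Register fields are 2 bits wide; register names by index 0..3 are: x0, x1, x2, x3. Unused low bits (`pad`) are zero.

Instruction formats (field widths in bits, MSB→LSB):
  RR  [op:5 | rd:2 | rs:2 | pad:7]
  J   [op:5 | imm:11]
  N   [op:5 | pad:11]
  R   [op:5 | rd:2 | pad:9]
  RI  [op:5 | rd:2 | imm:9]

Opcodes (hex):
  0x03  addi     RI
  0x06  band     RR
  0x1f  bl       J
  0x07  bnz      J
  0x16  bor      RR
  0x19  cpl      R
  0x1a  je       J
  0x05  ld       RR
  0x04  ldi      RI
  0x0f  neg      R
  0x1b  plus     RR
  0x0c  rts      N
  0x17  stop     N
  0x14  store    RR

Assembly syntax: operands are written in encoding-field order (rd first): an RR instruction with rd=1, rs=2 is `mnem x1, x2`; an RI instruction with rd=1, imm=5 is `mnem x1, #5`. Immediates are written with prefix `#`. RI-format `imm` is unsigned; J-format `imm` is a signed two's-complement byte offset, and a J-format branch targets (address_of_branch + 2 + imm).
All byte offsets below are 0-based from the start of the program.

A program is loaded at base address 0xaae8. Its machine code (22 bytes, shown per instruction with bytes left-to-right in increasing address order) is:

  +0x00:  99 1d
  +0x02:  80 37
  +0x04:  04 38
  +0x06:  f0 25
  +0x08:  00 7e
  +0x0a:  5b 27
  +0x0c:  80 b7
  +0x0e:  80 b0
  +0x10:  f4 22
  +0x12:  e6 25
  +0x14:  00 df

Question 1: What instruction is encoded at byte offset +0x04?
bnz #4

@+04  little-endian(04 38) = 0x3804
  op=0x3804>>11=0x7 ⇒ bnz (J)
  [10:0] imm=4 = #4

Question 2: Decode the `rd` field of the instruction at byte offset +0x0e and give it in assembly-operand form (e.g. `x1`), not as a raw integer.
x0

+0x0e: 80 b0 ⇒ word 0xb080 (little)
  opcode bits[15:11]=0x16: bor/RR
  rd: (w>>9)&0x3=0x0 → x0
  rs: (w>>7)&0x3=0x1 → x1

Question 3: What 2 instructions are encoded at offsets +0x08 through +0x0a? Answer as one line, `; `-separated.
off 0x08: read 00 7e as little → 0x7e00
  opcode bits[15:11]=0xf: neg/R
  rd: (w>>9)&0x3=0x3 → x3
off 0x0a: read 5b 27 as little → 0x275b
  opcode bits[15:11]=0x4: ldi/RI
  rd: (w>>9)&0x3=0x3 → x3
  imm: (w>>0)&0x1ff=0x15b → #347

neg x3; ldi x3, #347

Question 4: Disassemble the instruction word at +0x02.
@+02  little-endian(80 37) = 0x3780
  op=0x3780>>11=0x6 ⇒ band (RR)
  rd@[10:9]=0x3 ⇒ x3
  rs@[8:7]=0x3 ⇒ x3

band x3, x3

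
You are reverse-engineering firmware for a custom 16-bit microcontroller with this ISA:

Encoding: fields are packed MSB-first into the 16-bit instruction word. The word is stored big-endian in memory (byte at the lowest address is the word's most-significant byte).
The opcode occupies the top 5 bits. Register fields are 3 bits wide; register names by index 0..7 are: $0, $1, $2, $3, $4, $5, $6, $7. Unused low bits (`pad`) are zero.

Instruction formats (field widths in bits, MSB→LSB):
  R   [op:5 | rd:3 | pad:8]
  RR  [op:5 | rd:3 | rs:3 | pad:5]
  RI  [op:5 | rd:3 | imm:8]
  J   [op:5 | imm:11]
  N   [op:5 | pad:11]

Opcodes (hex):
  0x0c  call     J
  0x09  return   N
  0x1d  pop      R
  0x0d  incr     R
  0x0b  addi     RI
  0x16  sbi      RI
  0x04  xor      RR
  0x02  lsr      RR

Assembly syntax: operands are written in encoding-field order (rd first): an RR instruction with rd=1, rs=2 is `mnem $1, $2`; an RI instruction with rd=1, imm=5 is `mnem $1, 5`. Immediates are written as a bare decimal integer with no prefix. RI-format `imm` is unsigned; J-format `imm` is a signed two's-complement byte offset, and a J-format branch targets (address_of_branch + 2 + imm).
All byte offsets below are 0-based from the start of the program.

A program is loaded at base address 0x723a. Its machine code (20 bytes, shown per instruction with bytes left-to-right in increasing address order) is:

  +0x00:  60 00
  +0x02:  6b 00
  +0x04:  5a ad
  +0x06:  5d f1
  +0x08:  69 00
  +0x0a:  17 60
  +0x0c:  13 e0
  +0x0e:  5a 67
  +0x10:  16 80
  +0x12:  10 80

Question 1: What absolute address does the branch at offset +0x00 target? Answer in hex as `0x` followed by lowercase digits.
0x723c

+0x00: 60 00 ⇒ word 0x6000 (big)
  opcode bits[15:11]=0xc: call/J
  [10:0] imm=0 = 0
  target = base 0x723a + off 0x00 + 2 + imm 0 = 0x723c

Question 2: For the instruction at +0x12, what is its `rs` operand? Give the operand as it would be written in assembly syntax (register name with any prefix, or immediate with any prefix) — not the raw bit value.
$4

@+12  big-endian(10 80) = 0x1080
  opcode bits[15:11]=0x2: lsr/RR
  rd@[10:8]=0x0 ⇒ $0
  rs@[7:5]=0x4 ⇒ $4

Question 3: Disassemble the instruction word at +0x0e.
off 0x0e: read 5a 67 as big → 0x5a67
  opcode bits[15:11]=0xb: addi/RI
  rd: (w>>8)&0x7=0x2 → $2
  imm: (w>>0)&0xff=0x67 → 103

addi $2, 103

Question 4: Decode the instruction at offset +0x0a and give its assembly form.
lsr $7, $3

+0x0a: 17 60 ⇒ word 0x1760 (big)
  op=0x1760>>11=0x2 ⇒ lsr (RR)
  rd: (w>>8)&0x7=0x7 → $7
  rs: (w>>5)&0x7=0x3 → $3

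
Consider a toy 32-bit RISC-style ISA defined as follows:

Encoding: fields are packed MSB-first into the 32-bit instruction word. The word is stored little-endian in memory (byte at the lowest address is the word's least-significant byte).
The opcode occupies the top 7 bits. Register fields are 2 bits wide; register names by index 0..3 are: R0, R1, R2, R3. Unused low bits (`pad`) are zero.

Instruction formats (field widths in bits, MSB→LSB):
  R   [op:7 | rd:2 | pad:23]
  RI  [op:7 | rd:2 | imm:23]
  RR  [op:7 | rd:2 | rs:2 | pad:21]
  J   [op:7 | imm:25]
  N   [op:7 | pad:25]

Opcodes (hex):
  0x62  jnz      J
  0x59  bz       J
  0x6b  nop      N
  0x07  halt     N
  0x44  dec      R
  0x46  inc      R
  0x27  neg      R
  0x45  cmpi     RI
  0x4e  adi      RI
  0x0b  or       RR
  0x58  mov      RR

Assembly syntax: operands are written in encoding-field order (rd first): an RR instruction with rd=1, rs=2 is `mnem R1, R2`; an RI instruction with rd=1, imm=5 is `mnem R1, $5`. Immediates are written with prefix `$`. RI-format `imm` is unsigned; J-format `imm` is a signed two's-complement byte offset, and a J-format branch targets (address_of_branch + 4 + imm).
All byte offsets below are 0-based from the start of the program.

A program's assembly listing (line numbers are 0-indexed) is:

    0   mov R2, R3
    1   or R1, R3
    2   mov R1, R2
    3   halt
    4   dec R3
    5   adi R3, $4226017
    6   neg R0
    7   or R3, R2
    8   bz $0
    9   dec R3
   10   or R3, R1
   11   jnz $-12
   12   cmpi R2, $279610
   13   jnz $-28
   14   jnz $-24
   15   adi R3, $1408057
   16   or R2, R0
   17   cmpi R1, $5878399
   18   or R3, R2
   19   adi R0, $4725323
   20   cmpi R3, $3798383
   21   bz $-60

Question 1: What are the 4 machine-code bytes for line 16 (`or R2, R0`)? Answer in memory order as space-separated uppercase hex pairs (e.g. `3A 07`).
00 00 00 17

16. or fields op=0xb:7|rd=2:2|rs=0:2|pad=0:21 → word 17000000h → 00 00 00 17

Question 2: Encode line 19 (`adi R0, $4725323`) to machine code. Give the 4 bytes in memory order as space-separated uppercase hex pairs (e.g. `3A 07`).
4B 1A 48 9C

line 19 (adi): pack op=0x4e:7|rd=0:2|imm=4725323:23 = 0x9c481a4b; little→ 4b 1a 48 9c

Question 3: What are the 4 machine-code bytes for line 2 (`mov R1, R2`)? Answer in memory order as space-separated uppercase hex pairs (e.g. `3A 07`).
00 00 C0 B0

2. mov fields op=0x58:7|rd=1:2|rs=2:2|pad=0:21 → word b0c00000h → 00 00 c0 b0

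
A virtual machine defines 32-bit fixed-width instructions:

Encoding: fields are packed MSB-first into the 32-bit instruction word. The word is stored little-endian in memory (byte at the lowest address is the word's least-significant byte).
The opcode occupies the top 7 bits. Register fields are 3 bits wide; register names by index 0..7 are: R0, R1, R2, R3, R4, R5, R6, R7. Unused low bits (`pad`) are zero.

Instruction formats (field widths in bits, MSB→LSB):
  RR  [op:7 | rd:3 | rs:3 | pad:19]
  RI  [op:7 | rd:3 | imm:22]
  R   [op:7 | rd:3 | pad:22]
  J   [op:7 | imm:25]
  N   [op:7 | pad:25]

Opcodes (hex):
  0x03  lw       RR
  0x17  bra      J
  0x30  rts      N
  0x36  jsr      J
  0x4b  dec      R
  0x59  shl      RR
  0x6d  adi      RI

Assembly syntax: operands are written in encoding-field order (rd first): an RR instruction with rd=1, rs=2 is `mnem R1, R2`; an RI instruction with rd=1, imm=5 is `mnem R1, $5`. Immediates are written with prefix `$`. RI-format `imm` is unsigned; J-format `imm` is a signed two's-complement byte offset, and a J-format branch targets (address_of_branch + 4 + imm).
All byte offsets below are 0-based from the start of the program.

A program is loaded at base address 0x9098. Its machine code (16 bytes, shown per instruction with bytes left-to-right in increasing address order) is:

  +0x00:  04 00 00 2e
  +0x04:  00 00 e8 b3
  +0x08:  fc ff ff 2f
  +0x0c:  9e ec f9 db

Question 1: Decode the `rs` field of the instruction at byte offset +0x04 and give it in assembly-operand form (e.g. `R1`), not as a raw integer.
R5

+0x04: 00 00 e8 b3 ⇒ word 0xb3e80000 (little)
  opcode bits[31:25]=0x59: shl/RR
  rd@[24:22]=0x7 ⇒ R7
  rs@[21:19]=0x5 ⇒ R5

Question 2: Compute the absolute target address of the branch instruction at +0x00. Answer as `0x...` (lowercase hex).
0x90a0

@+00  little-endian(04 00 00 2e) = 0x2e000004
  opcode bits[31:25]=0x17: bra/J
  imm@[24:0]=0x4 ⇒ $4
  target = base 0x9098 + off 0x00 + 4 + imm 4 = 0x90a0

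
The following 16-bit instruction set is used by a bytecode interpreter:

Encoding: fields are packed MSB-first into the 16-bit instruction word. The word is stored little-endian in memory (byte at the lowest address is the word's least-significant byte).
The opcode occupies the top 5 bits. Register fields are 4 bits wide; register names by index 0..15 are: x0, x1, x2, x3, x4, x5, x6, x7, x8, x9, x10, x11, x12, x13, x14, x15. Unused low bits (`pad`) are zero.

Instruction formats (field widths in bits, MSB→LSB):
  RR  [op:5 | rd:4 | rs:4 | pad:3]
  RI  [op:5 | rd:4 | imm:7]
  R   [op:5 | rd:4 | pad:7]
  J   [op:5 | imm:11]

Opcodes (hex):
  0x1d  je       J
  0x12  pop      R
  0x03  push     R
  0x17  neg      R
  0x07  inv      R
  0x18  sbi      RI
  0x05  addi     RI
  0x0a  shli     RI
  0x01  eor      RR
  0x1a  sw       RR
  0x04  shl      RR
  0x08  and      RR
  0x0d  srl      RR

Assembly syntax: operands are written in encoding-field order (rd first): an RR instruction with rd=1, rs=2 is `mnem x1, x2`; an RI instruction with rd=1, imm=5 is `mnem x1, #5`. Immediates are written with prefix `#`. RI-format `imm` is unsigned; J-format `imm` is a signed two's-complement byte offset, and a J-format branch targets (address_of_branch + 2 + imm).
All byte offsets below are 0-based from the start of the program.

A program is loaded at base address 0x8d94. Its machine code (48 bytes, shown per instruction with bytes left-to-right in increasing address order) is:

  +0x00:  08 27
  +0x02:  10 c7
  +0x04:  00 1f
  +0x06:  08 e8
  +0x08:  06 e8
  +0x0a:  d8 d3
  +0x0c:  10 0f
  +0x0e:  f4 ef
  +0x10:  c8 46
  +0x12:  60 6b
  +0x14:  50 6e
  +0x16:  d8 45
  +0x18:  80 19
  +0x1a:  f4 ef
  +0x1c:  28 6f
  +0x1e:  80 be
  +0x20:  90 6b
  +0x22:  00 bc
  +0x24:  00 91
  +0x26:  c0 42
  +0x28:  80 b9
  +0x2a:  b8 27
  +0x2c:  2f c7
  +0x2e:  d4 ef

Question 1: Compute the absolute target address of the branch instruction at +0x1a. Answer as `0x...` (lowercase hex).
@+1a  little-endian(f4 ef) = 0xeff4
  opcode bits[15:11]=0x1d: je/J
  [10:0] imm=2036 (s11→-12) = #-12
  target = base 0x8d94 + off 0x1a + 2 + imm -12 = 0x8da4

0x8da4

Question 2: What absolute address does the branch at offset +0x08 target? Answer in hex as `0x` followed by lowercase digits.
@+08  little-endian(06 e8) = 0xe806
  top 5b → 0x1d → je [J]
  [10:0] imm=6 = #6
  target = base 0x8d94 + off 0x08 + 2 + imm 6 = 0x8da4

0x8da4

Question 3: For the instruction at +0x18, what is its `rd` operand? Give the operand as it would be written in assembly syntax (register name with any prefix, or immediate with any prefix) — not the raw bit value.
@+18  little-endian(80 19) = 0x1980
  opcode bits[15:11]=0x3: push/R
  rd@[10:7]=0x3 ⇒ x3

x3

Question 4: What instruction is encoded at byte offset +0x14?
+0x14: 50 6e ⇒ word 0x6e50 (little)
  top 5b → 0xd → srl [RR]
  rd@[10:7]=0xc ⇒ x12
  rs@[6:3]=0xa ⇒ x10

srl x12, x10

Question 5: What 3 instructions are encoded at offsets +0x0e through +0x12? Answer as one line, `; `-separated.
je #-12; and x13, x9; srl x6, x12

@+0e  little-endian(f4 ef) = 0xeff4
  op=0xeff4>>11=0x1d ⇒ je (J)
  imm: (w>>0)&0x7ff=0x7f4 (s11→-12) → #-12
@+10  little-endian(c8 46) = 0x46c8
  op=0x46c8>>11=0x8 ⇒ and (RR)
  rd: (w>>7)&0xf=0xd → x13
  rs: (w>>3)&0xf=0x9 → x9
@+12  little-endian(60 6b) = 0x6b60
  op=0x6b60>>11=0xd ⇒ srl (RR)
  rd: (w>>7)&0xf=0x6 → x6
  rs: (w>>3)&0xf=0xc → x12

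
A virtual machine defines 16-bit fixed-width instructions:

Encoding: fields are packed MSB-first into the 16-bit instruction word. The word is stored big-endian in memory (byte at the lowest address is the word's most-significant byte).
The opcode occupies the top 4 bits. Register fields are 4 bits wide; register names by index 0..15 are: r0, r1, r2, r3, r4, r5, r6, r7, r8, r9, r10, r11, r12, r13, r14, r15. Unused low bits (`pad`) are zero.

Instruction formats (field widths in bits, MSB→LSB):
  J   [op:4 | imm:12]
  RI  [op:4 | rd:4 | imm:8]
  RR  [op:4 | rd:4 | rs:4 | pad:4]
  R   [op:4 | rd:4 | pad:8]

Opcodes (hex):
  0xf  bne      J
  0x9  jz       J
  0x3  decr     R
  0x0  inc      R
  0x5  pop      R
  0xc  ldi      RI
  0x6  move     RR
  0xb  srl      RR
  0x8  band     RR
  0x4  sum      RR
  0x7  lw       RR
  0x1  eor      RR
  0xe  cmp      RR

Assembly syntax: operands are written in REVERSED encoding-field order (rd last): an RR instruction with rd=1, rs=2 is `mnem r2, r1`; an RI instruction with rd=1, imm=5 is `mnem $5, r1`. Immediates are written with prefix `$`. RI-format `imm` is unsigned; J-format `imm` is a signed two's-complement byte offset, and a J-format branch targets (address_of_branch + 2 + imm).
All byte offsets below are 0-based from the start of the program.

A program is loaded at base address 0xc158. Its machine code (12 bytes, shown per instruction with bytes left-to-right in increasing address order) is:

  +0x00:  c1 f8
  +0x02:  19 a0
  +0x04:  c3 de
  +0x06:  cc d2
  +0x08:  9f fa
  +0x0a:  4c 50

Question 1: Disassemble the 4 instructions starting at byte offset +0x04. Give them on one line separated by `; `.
ldi $222, r3; ldi $210, r12; jz $-6; sum r5, r12

+0x04: c3 de ⇒ word 0xc3de (big)
  op=0xc3de>>12=0xc ⇒ ldi (RI)
  [11:8] rd=3 = r3
  [7:0] imm=222 = $222
+0x06: cc d2 ⇒ word 0xccd2 (big)
  op=0xccd2>>12=0xc ⇒ ldi (RI)
  [11:8] rd=12 = r12
  [7:0] imm=210 = $210
+0x08: 9f fa ⇒ word 0x9ffa (big)
  op=0x9ffa>>12=0x9 ⇒ jz (J)
  [11:0] imm=4090 (s12→-6) = $-6
+0x0a: 4c 50 ⇒ word 0x4c50 (big)
  op=0x4c50>>12=0x4 ⇒ sum (RR)
  [11:8] rd=12 = r12
  [7:4] rs=5 = r5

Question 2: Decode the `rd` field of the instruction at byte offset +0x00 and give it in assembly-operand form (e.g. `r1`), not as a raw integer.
r1

[00] c1 f8 → 0xc1f8
  opcode bits[15:12]=0xc: ldi/RI
  rd@[11:8]=0x1 ⇒ r1
  imm@[7:0]=0xf8 ⇒ $248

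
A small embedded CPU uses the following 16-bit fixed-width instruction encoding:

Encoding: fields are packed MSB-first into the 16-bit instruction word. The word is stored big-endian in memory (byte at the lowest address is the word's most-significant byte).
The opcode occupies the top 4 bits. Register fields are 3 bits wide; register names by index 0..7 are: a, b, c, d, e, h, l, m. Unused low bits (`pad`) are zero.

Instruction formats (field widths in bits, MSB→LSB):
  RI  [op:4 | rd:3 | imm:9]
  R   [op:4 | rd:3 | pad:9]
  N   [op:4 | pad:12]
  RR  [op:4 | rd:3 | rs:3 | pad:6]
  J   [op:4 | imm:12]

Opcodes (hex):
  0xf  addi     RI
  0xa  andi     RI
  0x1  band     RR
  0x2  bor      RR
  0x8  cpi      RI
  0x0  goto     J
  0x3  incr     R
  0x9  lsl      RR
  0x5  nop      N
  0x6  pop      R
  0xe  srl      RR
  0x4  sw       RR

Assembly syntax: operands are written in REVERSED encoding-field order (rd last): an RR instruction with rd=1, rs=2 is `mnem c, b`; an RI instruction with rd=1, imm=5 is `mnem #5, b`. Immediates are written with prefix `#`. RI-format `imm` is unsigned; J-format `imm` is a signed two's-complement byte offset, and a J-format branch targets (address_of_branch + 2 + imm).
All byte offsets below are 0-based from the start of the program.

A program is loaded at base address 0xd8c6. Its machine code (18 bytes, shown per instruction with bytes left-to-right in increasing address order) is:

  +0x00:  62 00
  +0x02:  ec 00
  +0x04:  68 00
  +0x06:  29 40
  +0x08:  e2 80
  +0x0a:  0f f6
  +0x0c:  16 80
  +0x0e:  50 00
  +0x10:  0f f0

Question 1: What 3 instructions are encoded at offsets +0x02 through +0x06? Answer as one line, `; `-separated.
srl a, l; pop e; bor h, e

off 0x02: read ec 00 as big → 0xec00
  opcode bits[15:12]=0xe: srl/RR
  rd@[11:9]=0x6 ⇒ l
  rs@[8:6]=0x0 ⇒ a
off 0x04: read 68 00 as big → 0x6800
  opcode bits[15:12]=0x6: pop/R
  rd@[11:9]=0x4 ⇒ e
off 0x06: read 29 40 as big → 0x2940
  opcode bits[15:12]=0x2: bor/RR
  rd@[11:9]=0x4 ⇒ e
  rs@[8:6]=0x5 ⇒ h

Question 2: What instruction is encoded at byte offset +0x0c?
off 0x0c: read 16 80 as big → 0x1680
  op=0x1680>>12=0x1 ⇒ band (RR)
  rd@[11:9]=0x3 ⇒ d
  rs@[8:6]=0x2 ⇒ c

band c, d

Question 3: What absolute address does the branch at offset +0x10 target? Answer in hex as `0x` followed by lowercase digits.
@+10  big-endian(0f f0) = 0x0ff0
  top 4b → 0x0 → goto [J]
  imm: (w>>0)&0xfff=0xff0 (s12→-16) → #-16
  target = base 0xd8c6 + off 0x10 + 2 + imm -16 = 0xd8c8

0xd8c8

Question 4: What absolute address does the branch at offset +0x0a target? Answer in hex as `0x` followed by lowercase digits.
0xd8c8

off 0x0a: read 0f f6 as big → 0x0ff6
  top 4b → 0x0 → goto [J]
  [11:0] imm=4086 (s12→-10) = #-10
  target = base 0xd8c6 + off 0x0a + 2 + imm -10 = 0xd8c8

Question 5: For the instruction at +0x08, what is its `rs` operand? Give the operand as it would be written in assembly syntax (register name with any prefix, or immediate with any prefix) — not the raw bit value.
@+08  big-endian(e2 80) = 0xe280
  top 4b → 0xe → srl [RR]
  rd@[11:9]=0x1 ⇒ b
  rs@[8:6]=0x2 ⇒ c

c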